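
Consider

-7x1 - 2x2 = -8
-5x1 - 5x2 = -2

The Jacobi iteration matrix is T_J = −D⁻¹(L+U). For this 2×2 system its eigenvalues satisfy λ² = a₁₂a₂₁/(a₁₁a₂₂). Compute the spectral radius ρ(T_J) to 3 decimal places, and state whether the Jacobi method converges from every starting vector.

0.535

a₁₂a₂₁/(a₁₁a₂₂) = (-2)·(-5) / ((-7)·(-5)) = 0.285714
ρ = √|0.285714| = √0.285714 = 0.535
ρ < 1, so Jacobi converges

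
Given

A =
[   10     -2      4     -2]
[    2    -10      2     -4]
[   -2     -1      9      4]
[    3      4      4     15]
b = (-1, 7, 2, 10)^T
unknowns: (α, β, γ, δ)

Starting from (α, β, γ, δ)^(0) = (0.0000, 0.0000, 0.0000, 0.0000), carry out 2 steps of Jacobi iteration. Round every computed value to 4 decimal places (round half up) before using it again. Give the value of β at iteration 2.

Iteration 1:
  α = (-1 - (-2)·0.0000 - (4)·0.0000 - (-2)·0.0000) / (10) = -0.1000
  β = (7 - (2)·0.0000 - (2)·0.0000 - (-4)·0.0000) / (-10) = -0.7000
  γ = (2 - (-2)·0.0000 - (-1)·0.0000 - (4)·0.0000) / (9) = 0.2222
  δ = (10 - (3)·0.0000 - (4)·0.0000 - (4)·0.0000) / (15) = 0.6667
Iteration 2:
  α = (-1 - (-2)·-0.7000 - (4)·0.2222 - (-2)·0.6667) / (10) = -0.1955
  β = (7 - (2)·-0.1000 - (2)·0.2222 - (-4)·0.6667) / (-10) = -0.9422
  γ = (2 - (-2)·-0.1000 - (-1)·-0.7000 - (4)·0.6667) / (9) = -0.1741
  δ = (10 - (3)·-0.1000 - (4)·-0.7000 - (4)·0.2222) / (15) = 0.8141

-0.9422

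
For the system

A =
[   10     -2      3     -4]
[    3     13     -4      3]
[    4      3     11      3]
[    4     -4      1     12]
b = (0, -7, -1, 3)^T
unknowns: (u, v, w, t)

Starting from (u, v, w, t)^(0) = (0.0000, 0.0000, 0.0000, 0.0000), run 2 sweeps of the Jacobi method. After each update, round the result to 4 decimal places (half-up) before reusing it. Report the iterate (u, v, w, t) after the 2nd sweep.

(0.0196, -0.6241, -0.0122, 0.0781)

Iteration 1:
  u = (0 - (-2)·0.0000 - (3)·0.0000 - (-4)·0.0000) / (10) = 0.0000
  v = (-7 - (3)·0.0000 - (-4)·0.0000 - (3)·0.0000) / (13) = -0.5385
  w = (-1 - (4)·0.0000 - (3)·0.0000 - (3)·0.0000) / (11) = -0.0909
  t = (3 - (4)·0.0000 - (-4)·0.0000 - (1)·0.0000) / (12) = 0.2500
Iteration 2:
  u = (0 - (-2)·-0.5385 - (3)·-0.0909 - (-4)·0.2500) / (10) = 0.0196
  v = (-7 - (3)·0.0000 - (-4)·-0.0909 - (3)·0.2500) / (13) = -0.6241
  w = (-1 - (4)·0.0000 - (3)·-0.5385 - (3)·0.2500) / (11) = -0.0122
  t = (3 - (4)·0.0000 - (-4)·-0.5385 - (1)·-0.0909) / (12) = 0.0781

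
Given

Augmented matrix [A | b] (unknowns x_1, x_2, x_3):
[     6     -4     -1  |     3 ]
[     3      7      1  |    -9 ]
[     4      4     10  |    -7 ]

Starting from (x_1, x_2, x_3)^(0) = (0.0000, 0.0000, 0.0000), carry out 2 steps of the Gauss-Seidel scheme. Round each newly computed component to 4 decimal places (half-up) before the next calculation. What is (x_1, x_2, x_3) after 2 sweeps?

Iteration 1:
  x_1 = (3 - (-4)·0.0000 - (-1)·0.0000) / (6) = 0.5000
  x_2 = (-9 - (3)·0.5000 - (1)·0.0000) / (7) = -1.5000
  x_3 = (-7 - (4)·0.5000 - (4)·-1.5000) / (10) = -0.3000
Iteration 2:
  x_1 = (3 - (-4)·-1.5000 - (-1)·-0.3000) / (6) = -0.5500
  x_2 = (-9 - (3)·-0.5500 - (1)·-0.3000) / (7) = -1.0071
  x_3 = (-7 - (4)·-0.5500 - (4)·-1.0071) / (10) = -0.0772

(-0.5500, -1.0071, -0.0772)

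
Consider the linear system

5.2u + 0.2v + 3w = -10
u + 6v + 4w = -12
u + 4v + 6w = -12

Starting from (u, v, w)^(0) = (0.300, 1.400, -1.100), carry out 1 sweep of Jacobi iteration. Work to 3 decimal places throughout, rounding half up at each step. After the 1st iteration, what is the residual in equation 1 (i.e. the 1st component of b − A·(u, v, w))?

6.191

Iteration 1:
  u = (-10 - (0.2)·1.400 - (3)·-1.100) / (5.2) = -1.342
  v = (-12 - (1)·0.300 - (4)·-1.100) / (6) = -1.317
  w = (-12 - (1)·0.300 - (4)·1.400) / (6) = -2.983
Residual b − A·x = (6.191, 9.176, 12.508)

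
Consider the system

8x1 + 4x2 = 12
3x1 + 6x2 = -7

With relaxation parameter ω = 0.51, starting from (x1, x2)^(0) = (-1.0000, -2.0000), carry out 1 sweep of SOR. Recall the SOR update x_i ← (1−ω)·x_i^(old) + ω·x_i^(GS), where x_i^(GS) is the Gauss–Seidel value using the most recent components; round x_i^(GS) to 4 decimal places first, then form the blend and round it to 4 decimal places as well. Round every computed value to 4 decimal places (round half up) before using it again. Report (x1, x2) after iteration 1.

(0.7850, -1.7752)

Iteration 1:
  x1: GS value = (12 - (4)·-2.0000) / (8) = 2.5000;  x1 ← (1−ω)·-1.0000 + ω·2.5000 = 0.7850
  x2: GS value = (-7 - (3)·0.7850) / (6) = -1.5592;  x2 ← (1−ω)·-2.0000 + ω·-1.5592 = -1.7752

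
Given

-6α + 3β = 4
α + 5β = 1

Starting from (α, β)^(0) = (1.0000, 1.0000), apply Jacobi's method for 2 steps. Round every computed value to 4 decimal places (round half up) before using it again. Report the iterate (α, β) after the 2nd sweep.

(-0.6667, 0.2333)

Iteration 1:
  α = (4 - (3)·1.0000) / (-6) = -0.1667
  β = (1 - (1)·1.0000) / (5) = 0.0000
Iteration 2:
  α = (4 - (3)·0.0000) / (-6) = -0.6667
  β = (1 - (1)·-0.1667) / (5) = 0.2333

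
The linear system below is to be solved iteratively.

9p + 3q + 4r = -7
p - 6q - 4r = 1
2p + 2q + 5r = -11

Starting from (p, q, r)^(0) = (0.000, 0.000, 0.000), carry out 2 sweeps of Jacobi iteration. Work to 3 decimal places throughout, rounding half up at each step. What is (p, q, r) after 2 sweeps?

Iteration 1:
  p = (-7 - (3)·0.000 - (4)·0.000) / (9) = -0.778
  q = (1 - (1)·0.000 - (-4)·0.000) / (-6) = -0.167
  r = (-11 - (2)·0.000 - (2)·0.000) / (5) = -2.200
Iteration 2:
  p = (-7 - (3)·-0.167 - (4)·-2.200) / (9) = 0.256
  q = (1 - (1)·-0.778 - (-4)·-2.200) / (-6) = 1.170
  r = (-11 - (2)·-0.778 - (2)·-0.167) / (5) = -1.822

(0.256, 1.170, -1.822)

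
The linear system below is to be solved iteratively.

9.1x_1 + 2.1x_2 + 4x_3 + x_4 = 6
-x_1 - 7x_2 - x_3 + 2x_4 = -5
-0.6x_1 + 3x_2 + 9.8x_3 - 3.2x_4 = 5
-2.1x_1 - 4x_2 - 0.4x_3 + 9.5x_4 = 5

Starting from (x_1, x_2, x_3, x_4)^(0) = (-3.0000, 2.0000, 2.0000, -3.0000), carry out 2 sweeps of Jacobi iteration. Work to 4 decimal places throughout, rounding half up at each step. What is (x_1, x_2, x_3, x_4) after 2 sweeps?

Iteration 1:
  x_1 = (6 - (2.1)·2.0000 - (4)·2.0000 - (1)·-3.0000) / (9.1) = -0.3516
  x_2 = (-5 - (-1)·-3.0000 - (-1)·2.0000 - (2)·-3.0000) / (-7) = 0.0000
  x_3 = (5 - (-0.6)·-3.0000 - (3)·2.0000 - (-3.2)·-3.0000) / (9.8) = -1.2653
  x_4 = (5 - (-2.1)·-3.0000 - (-4)·2.0000 - (-0.4)·2.0000) / (9.5) = 0.7895
Iteration 2:
  x_1 = (6 - (2.1)·0.0000 - (4)·-1.2653 - (1)·0.7895) / (9.1) = 1.1288
  x_2 = (-5 - (-1)·-0.3516 - (-1)·-1.2653 - (2)·0.7895) / (-7) = 1.1708
  x_3 = (5 - (-0.6)·-0.3516 - (3)·0.0000 - (-3.2)·0.7895) / (9.8) = 0.7465
  x_4 = (5 - (-2.1)·-0.3516 - (-4)·0.0000 - (-0.4)·-1.2653) / (9.5) = 0.3953

(1.1288, 1.1708, 0.7465, 0.3953)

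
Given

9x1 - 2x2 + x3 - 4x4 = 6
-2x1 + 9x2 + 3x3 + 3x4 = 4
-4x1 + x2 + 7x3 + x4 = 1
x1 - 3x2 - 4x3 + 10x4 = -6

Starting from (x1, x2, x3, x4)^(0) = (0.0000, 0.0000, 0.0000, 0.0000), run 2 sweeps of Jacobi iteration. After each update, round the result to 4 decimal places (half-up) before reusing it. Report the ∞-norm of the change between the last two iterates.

0.4032

Iteration 1:
  x1 = (6 - (-2)·0.0000 - (1)·0.0000 - (-4)·0.0000) / (9) = 0.6667
  x2 = (4 - (-2)·0.0000 - (3)·0.0000 - (3)·0.0000) / (9) = 0.4444
  x3 = (1 - (-4)·0.0000 - (1)·0.0000 - (1)·0.0000) / (7) = 0.1429
  x4 = (-6 - (1)·0.0000 - (-3)·0.0000 - (-4)·0.0000) / (10) = -0.6000
Iteration 2:
  x1 = (6 - (-2)·0.4444 - (1)·0.1429 - (-4)·-0.6000) / (9) = 0.4829
  x2 = (4 - (-2)·0.6667 - (3)·0.1429 - (3)·-0.6000) / (9) = 0.7450
  x3 = (1 - (-4)·0.6667 - (1)·0.4444 - (1)·-0.6000) / (7) = 0.5461
  x4 = (-6 - (1)·0.6667 - (-3)·0.4444 - (-4)·0.1429) / (10) = -0.4762
Change: (-0.1838, 0.3006, 0.4032, 0.1238) → max |·| = 0.4032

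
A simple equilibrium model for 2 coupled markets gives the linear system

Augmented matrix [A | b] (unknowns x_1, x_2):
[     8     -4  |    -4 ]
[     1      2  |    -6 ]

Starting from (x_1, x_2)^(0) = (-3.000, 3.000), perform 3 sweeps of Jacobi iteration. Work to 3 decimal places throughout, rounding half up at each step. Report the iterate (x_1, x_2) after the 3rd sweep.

Iteration 1:
  x_1 = (-4 - (-4)·3.000) / (8) = 1.000
  x_2 = (-6 - (1)·-3.000) / (2) = -1.500
Iteration 2:
  x_1 = (-4 - (-4)·-1.500) / (8) = -1.250
  x_2 = (-6 - (1)·1.000) / (2) = -3.500
Iteration 3:
  x_1 = (-4 - (-4)·-3.500) / (8) = -2.250
  x_2 = (-6 - (1)·-1.250) / (2) = -2.375

(-2.250, -2.375)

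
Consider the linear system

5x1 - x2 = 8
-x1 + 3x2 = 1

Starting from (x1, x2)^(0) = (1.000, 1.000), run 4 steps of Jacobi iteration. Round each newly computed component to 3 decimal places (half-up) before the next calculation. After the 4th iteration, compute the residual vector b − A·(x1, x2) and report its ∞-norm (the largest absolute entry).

0.019

Iteration 1:
  x1 = (8 - (-1)·1.000) / (5) = 1.800
  x2 = (1 - (-1)·1.000) / (3) = 0.667
Iteration 2:
  x1 = (8 - (-1)·0.667) / (5) = 1.733
  x2 = (1 - (-1)·1.800) / (3) = 0.933
Iteration 3:
  x1 = (8 - (-1)·0.933) / (5) = 1.787
  x2 = (1 - (-1)·1.733) / (3) = 0.911
Iteration 4:
  x1 = (8 - (-1)·0.911) / (5) = 1.782
  x2 = (1 - (-1)·1.787) / (3) = 0.929
Residual b − A·x = (0.019, -0.005); ∞-norm = 0.019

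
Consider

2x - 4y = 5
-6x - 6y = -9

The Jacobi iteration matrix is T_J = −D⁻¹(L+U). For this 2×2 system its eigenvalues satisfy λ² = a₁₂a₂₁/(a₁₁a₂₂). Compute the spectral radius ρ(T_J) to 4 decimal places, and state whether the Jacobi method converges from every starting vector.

a₁₂a₂₁/(a₁₁a₂₂) = (-4)·(-6) / ((2)·(-6)) = -2.000000
ρ = √|-2.000000| = √2.000000 = 1.4142
ρ > 1, so Jacobi diverges

1.4142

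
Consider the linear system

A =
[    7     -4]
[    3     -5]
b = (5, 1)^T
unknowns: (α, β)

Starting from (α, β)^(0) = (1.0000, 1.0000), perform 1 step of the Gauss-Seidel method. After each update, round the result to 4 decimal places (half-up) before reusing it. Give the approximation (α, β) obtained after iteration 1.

Iteration 1:
  α = (5 - (-4)·1.0000) / (7) = 1.2857
  β = (1 - (3)·1.2857) / (-5) = 0.5714

(1.2857, 0.5714)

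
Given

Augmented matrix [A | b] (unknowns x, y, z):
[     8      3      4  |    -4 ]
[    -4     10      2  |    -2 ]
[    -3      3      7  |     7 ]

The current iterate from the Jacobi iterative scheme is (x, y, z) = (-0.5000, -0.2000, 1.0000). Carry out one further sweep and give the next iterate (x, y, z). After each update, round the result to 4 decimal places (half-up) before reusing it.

One sweep:
  x = (-4 - (3)·-0.2000 - (4)·1.0000) / (8) = -0.9250
  y = (-2 - (-4)·-0.5000 - (2)·1.0000) / (10) = -0.6000
  z = (7 - (-3)·-0.5000 - (3)·-0.2000) / (7) = 0.8714

(-0.9250, -0.6000, 0.8714)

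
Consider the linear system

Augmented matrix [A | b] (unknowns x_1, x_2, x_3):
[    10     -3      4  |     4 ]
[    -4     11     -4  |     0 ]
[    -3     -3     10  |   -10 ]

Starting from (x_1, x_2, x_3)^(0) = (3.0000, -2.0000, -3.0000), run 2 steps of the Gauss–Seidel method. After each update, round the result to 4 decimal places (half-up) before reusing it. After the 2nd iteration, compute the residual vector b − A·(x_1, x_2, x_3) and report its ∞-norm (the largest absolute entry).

Iteration 1:
  x_1 = (4 - (-3)·-2.0000 - (4)·-3.0000) / (10) = 1.0000
  x_2 = (0 - (-4)·1.0000 - (-4)·-3.0000) / (11) = -0.7273
  x_3 = (-10 - (-3)·1.0000 - (-3)·-0.7273) / (10) = -0.9182
Iteration 2:
  x_1 = (4 - (-3)·-0.7273 - (4)·-0.9182) / (10) = 0.5491
  x_2 = (0 - (-4)·0.5491 - (-4)·-0.9182) / (11) = -0.1342
  x_3 = (-10 - (-3)·0.5491 - (-3)·-0.1342) / (10) = -0.8755
Residual b − A·x = (1.6084, 0.1706, -0.0003); ∞-norm = 1.6084

1.6084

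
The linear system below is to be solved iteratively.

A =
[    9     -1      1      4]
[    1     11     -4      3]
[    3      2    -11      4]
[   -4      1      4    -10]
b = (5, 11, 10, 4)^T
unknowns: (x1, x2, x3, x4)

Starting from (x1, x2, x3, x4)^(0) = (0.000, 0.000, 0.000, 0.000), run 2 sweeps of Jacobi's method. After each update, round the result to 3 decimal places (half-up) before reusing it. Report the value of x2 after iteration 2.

Iteration 1:
  x1 = (5 - (-1)·0.000 - (1)·0.000 - (4)·0.000) / (9) = 0.556
  x2 = (11 - (1)·0.000 - (-4)·0.000 - (3)·0.000) / (11) = 1.000
  x3 = (10 - (3)·0.000 - (2)·0.000 - (4)·0.000) / (-11) = -0.909
  x4 = (4 - (-4)·0.000 - (1)·0.000 - (4)·0.000) / (-10) = -0.400
Iteration 2:
  x1 = (5 - (-1)·1.000 - (1)·-0.909 - (4)·-0.400) / (9) = 0.945
  x2 = (11 - (1)·0.556 - (-4)·-0.909 - (3)·-0.400) / (11) = 0.728
  x3 = (10 - (3)·0.556 - (2)·1.000 - (4)·-0.400) / (-11) = -0.721
  x4 = (4 - (-4)·0.556 - (1)·1.000 - (4)·-0.909) / (-10) = -0.886

0.728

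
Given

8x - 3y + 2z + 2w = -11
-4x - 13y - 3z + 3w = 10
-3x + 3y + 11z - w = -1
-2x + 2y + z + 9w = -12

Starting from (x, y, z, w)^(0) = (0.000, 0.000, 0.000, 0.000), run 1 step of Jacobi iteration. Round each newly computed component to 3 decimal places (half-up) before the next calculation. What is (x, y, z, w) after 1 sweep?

(-1.375, -0.769, -0.091, -1.333)

Iteration 1:
  x = (-11 - (-3)·0.000 - (2)·0.000 - (2)·0.000) / (8) = -1.375
  y = (10 - (-4)·0.000 - (-3)·0.000 - (3)·0.000) / (-13) = -0.769
  z = (-1 - (-3)·0.000 - (3)·0.000 - (-1)·0.000) / (11) = -0.091
  w = (-12 - (-2)·0.000 - (2)·0.000 - (1)·0.000) / (9) = -1.333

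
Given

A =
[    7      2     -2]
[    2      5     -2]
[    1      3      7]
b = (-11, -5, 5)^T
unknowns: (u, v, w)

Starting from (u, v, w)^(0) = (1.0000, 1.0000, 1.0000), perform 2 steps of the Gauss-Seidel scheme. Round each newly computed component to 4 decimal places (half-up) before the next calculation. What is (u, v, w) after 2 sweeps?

Iteration 1:
  u = (-11 - (2)·1.0000 - (-2)·1.0000) / (7) = -1.5714
  v = (-5 - (2)·-1.5714 - (-2)·1.0000) / (5) = 0.0286
  w = (5 - (1)·-1.5714 - (3)·0.0286) / (7) = 0.9265
Iteration 2:
  u = (-11 - (2)·0.0286 - (-2)·0.9265) / (7) = -1.3149
  v = (-5 - (2)·-1.3149 - (-2)·0.9265) / (5) = -0.1034
  w = (5 - (1)·-1.3149 - (3)·-0.1034) / (7) = 0.9464

(-1.3149, -0.1034, 0.9464)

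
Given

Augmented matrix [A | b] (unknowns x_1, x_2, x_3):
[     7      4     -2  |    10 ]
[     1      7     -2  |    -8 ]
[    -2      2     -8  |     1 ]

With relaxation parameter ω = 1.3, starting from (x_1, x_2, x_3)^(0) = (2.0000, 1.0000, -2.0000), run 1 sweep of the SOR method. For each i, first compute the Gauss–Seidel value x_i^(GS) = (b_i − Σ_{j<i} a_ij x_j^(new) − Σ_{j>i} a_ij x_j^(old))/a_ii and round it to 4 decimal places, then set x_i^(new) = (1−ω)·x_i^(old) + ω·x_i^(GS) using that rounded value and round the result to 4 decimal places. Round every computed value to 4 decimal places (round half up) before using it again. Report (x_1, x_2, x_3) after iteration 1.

(-0.2286, -2.4861, -0.2962)

Iteration 1:
  x_1: GS value = (10 - (4)·1.0000 - (-2)·-2.0000) / (7) = 0.2857;  x_1 ← (1−ω)·2.0000 + ω·0.2857 = -0.2286
  x_2: GS value = (-8 - (1)·-0.2286 - (-2)·-2.0000) / (7) = -1.6816;  x_2 ← (1−ω)·1.0000 + ω·-1.6816 = -2.4861
  x_3: GS value = (1 - (-2)·-0.2286 - (2)·-2.4861) / (-8) = -0.6894;  x_3 ← (1−ω)·-2.0000 + ω·-0.6894 = -0.2962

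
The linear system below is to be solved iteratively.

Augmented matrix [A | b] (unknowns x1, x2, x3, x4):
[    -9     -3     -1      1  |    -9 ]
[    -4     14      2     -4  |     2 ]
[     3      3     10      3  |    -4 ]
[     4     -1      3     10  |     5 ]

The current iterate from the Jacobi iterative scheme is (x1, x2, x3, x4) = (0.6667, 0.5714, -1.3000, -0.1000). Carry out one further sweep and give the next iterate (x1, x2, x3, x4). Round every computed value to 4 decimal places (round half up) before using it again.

One sweep:
  x1 = (-9 - (-3)·0.5714 - (-1)·-1.3000 - (1)·-0.1000) / (-9) = 0.9429
  x2 = (2 - (-4)·0.6667 - (2)·-1.3000 - (-4)·-0.1000) / (14) = 0.4905
  x3 = (-4 - (3)·0.6667 - (3)·0.5714 - (3)·-0.1000) / (10) = -0.7414
  x4 = (5 - (4)·0.6667 - (-1)·0.5714 - (3)·-1.3000) / (10) = 0.6805

(0.9429, 0.4905, -0.7414, 0.6805)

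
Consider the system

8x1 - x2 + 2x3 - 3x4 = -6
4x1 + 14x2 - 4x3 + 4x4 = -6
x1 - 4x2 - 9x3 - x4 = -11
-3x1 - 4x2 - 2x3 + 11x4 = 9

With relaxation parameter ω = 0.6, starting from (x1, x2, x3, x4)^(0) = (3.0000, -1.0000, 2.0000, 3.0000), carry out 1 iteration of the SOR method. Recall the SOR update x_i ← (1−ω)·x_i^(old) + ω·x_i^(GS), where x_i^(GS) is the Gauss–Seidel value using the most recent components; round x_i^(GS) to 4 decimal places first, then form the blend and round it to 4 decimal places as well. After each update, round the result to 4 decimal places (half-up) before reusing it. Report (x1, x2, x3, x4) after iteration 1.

Iteration 1:
  x1: GS value = (-6 - (-1)·-1.0000 - (2)·2.0000 - (-3)·3.0000) / (8) = -0.2500;  x1 ← (1−ω)·3.0000 + ω·-0.2500 = 1.0500
  x2: GS value = (-6 - (4)·1.0500 - (-4)·2.0000 - (4)·3.0000) / (14) = -1.0143;  x2 ← (1−ω)·-1.0000 + ω·-1.0143 = -1.0086
  x3: GS value = (-11 - (1)·1.0500 - (-4)·-1.0086 - (-1)·3.0000) / (-9) = 1.4538;  x3 ← (1−ω)·2.0000 + ω·1.4538 = 1.6723
  x4: GS value = (9 - (-3)·1.0500 - (-4)·-1.0086 - (-2)·1.6723) / (11) = 1.0418;  x4 ← (1−ω)·3.0000 + ω·1.0418 = 1.8251

(1.0500, -1.0086, 1.6723, 1.8251)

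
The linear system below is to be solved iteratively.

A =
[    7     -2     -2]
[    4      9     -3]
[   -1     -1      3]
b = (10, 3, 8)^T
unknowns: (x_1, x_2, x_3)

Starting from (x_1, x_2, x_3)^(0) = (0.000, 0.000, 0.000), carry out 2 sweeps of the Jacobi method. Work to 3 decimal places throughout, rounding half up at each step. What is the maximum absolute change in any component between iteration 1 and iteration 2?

0.857

Iteration 1:
  x_1 = (10 - (-2)·0.000 - (-2)·0.000) / (7) = 1.429
  x_2 = (3 - (4)·0.000 - (-3)·0.000) / (9) = 0.333
  x_3 = (8 - (-1)·0.000 - (-1)·0.000) / (3) = 2.667
Iteration 2:
  x_1 = (10 - (-2)·0.333 - (-2)·2.667) / (7) = 2.286
  x_2 = (3 - (4)·1.429 - (-3)·2.667) / (9) = 0.587
  x_3 = (8 - (-1)·1.429 - (-1)·0.333) / (3) = 3.254
Change: (0.857, 0.254, 0.587) → max |·| = 0.857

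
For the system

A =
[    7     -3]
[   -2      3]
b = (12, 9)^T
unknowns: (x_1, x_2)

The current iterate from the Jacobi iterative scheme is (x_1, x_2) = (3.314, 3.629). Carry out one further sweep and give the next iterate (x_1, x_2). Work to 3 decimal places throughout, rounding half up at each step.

One sweep:
  x_1 = (12 - (-3)·3.629) / (7) = 3.270
  x_2 = (9 - (-2)·3.314) / (3) = 5.209

(3.270, 5.209)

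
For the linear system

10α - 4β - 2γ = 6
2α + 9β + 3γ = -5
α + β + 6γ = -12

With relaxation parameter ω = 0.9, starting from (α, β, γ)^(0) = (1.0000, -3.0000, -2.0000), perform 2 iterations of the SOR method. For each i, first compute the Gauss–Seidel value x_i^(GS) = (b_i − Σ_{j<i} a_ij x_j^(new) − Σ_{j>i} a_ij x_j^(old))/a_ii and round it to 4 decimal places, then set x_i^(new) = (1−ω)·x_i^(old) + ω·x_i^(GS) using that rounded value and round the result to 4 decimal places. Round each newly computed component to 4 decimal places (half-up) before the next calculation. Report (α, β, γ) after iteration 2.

(0.1083, 0.0365, -2.0091)

Iteration 1:
  α: GS value = (6 - (-4)·-3.0000 - (-2)·-2.0000) / (10) = -1.0000;  α ← (1−ω)·1.0000 + ω·-1.0000 = -0.8000
  β: GS value = (-5 - (2)·-0.8000 - (3)·-2.0000) / (9) = 0.2889;  β ← (1−ω)·-3.0000 + ω·0.2889 = -0.0400
  γ: GS value = (-12 - (1)·-0.8000 - (1)·-0.0400) / (6) = -1.8600;  γ ← (1−ω)·-2.0000 + ω·-1.8600 = -1.8740
Iteration 2:
  α: GS value = (6 - (-4)·-0.0400 - (-2)·-1.8740) / (10) = 0.2092;  α ← (1−ω)·-0.8000 + ω·0.2092 = 0.1083
  β: GS value = (-5 - (2)·0.1083 - (3)·-1.8740) / (9) = 0.0450;  β ← (1−ω)·-0.0400 + ω·0.0450 = 0.0365
  γ: GS value = (-12 - (1)·0.1083 - (1)·0.0365) / (6) = -2.0241;  γ ← (1−ω)·-1.8740 + ω·-2.0241 = -2.0091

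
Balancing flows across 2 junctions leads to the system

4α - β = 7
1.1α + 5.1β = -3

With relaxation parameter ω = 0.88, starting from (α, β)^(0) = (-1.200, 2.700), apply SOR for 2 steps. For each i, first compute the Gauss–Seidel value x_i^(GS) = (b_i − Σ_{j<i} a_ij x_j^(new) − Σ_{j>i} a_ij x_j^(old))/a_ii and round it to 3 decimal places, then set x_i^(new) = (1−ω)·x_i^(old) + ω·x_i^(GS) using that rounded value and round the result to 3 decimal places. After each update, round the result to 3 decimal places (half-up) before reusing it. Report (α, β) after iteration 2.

(1.653, -0.900)

Iteration 1:
  α: GS value = (7 - (-1)·2.700) / (4) = 2.425;  α ← (1−ω)·-1.200 + ω·2.425 = 1.990
  β: GS value = (-3 - (1.1)·1.990) / (5.1) = -1.017;  β ← (1−ω)·2.700 + ω·-1.017 = -0.571
Iteration 2:
  α: GS value = (7 - (-1)·-0.571) / (4) = 1.607;  α ← (1−ω)·1.990 + ω·1.607 = 1.653
  β: GS value = (-3 - (1.1)·1.653) / (5.1) = -0.945;  β ← (1−ω)·-0.571 + ω·-0.945 = -0.900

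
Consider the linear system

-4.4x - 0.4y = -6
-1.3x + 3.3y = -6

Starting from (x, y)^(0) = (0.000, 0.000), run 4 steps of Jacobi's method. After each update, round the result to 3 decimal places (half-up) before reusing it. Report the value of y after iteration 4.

-1.235

Iteration 1:
  x = (-6 - (-0.4)·0.000) / (-4.4) = 1.364
  y = (-6 - (-1.3)·0.000) / (3.3) = -1.818
Iteration 2:
  x = (-6 - (-0.4)·-1.818) / (-4.4) = 1.529
  y = (-6 - (-1.3)·1.364) / (3.3) = -1.281
Iteration 3:
  x = (-6 - (-0.4)·-1.281) / (-4.4) = 1.480
  y = (-6 - (-1.3)·1.529) / (3.3) = -1.216
Iteration 4:
  x = (-6 - (-0.4)·-1.216) / (-4.4) = 1.474
  y = (-6 - (-1.3)·1.480) / (3.3) = -1.235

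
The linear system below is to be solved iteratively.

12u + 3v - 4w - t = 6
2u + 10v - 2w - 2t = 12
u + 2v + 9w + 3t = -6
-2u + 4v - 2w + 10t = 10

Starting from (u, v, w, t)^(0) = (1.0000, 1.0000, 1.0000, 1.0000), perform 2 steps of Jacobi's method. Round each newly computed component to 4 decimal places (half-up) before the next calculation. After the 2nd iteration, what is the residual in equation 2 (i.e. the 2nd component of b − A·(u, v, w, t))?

0.2652

Iteration 1:
  u = (6 - (3)·1.0000 - (-4)·1.0000 - (-1)·1.0000) / (12) = 0.6667
  v = (12 - (2)·1.0000 - (-2)·1.0000 - (-2)·1.0000) / (10) = 1.4000
  w = (-6 - (1)·1.0000 - (2)·1.0000 - (3)·1.0000) / (9) = -1.3333
  t = (10 - (-2)·1.0000 - (4)·1.0000 - (-2)·1.0000) / (10) = 1.0000
Iteration 2:
  u = (6 - (3)·1.4000 - (-4)·-1.3333 - (-1)·1.0000) / (12) = -0.2111
  v = (12 - (2)·0.6667 - (-2)·-1.3333 - (-2)·1.0000) / (10) = 1.0000
  w = (-6 - (1)·0.6667 - (2)·1.4000 - (3)·1.0000) / (9) = -1.3852
  t = (10 - (-2)·0.6667 - (4)·1.4000 - (-2)·-1.3333) / (10) = 0.3067
Residual b − A·x = (0.2991, 0.2652, 3.7578, -0.2596)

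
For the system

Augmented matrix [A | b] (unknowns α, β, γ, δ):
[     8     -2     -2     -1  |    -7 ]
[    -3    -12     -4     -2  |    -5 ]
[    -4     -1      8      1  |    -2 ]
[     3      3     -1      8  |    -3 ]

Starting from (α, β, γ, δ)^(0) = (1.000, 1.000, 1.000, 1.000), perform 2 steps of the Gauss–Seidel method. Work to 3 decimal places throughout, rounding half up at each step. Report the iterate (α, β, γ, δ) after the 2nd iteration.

Iteration 1:
  α = (-7 - (-2)·1.000 - (-2)·1.000 - (-1)·1.000) / (8) = -0.250
  β = (-5 - (-3)·-0.250 - (-4)·1.000 - (-2)·1.000) / (-12) = -0.021
  γ = (-2 - (-4)·-0.250 - (-1)·-0.021 - (1)·1.000) / (8) = -0.503
  δ = (-3 - (3)·-0.250 - (3)·-0.021 - (-1)·-0.503) / (8) = -0.336
Iteration 2:
  α = (-7 - (-2)·-0.021 - (-2)·-0.503 - (-1)·-0.336) / (8) = -1.048
  β = (-5 - (-3)·-1.048 - (-4)·-0.503 - (-2)·-0.336) / (-12) = 0.902
  γ = (-2 - (-4)·-1.048 - (-1)·0.902 - (1)·-0.336) / (8) = -0.619
  δ = (-3 - (3)·-1.048 - (3)·0.902 - (-1)·-0.619) / (8) = -0.398

(-1.048, 0.902, -0.619, -0.398)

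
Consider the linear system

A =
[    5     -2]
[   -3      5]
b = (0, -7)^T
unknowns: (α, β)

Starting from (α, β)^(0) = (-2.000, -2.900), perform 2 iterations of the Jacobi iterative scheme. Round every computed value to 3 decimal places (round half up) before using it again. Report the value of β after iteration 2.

Iteration 1:
  α = (0 - (-2)·-2.900) / (5) = -1.160
  β = (-7 - (-3)·-2.000) / (5) = -2.600
Iteration 2:
  α = (0 - (-2)·-2.600) / (5) = -1.040
  β = (-7 - (-3)·-1.160) / (5) = -2.096

-2.096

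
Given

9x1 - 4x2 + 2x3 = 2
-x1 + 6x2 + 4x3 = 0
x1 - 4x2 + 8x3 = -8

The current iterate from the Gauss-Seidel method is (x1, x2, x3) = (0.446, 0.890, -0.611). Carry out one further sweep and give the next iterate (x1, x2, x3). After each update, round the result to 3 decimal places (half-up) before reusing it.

One sweep:
  x1 = (2 - (-4)·0.890 - (2)·-0.611) / (9) = 0.754
  x2 = (0 - (-1)·0.754 - (4)·-0.611) / (6) = 0.533
  x3 = (-8 - (1)·0.754 - (-4)·0.533) / (8) = -0.828

(0.754, 0.533, -0.828)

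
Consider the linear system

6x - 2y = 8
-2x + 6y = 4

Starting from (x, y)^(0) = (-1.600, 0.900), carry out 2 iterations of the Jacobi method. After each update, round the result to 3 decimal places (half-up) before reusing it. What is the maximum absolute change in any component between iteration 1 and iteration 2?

1.078

Iteration 1:
  x = (8 - (-2)·0.900) / (6) = 1.633
  y = (4 - (-2)·-1.600) / (6) = 0.133
Iteration 2:
  x = (8 - (-2)·0.133) / (6) = 1.378
  y = (4 - (-2)·1.633) / (6) = 1.211
Change: (-0.255, 1.078) → max |·| = 1.078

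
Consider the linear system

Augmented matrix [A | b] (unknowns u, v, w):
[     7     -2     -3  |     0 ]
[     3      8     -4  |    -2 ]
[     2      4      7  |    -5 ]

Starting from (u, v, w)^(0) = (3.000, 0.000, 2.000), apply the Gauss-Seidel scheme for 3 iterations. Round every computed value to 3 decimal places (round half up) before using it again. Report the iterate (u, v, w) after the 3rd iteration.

Iteration 1:
  u = (0 - (-2)·0.000 - (-3)·2.000) / (7) = 0.857
  v = (-2 - (3)·0.857 - (-4)·2.000) / (8) = 0.429
  w = (-5 - (2)·0.857 - (4)·0.429) / (7) = -1.204
Iteration 2:
  u = (0 - (-2)·0.429 - (-3)·-1.204) / (7) = -0.393
  v = (-2 - (3)·-0.393 - (-4)·-1.204) / (8) = -0.705
  w = (-5 - (2)·-0.393 - (4)·-0.705) / (7) = -0.199
Iteration 3:
  u = (0 - (-2)·-0.705 - (-3)·-0.199) / (7) = -0.287
  v = (-2 - (3)·-0.287 - (-4)·-0.199) / (8) = -0.242
  w = (-5 - (2)·-0.287 - (4)·-0.242) / (7) = -0.494

(-0.287, -0.242, -0.494)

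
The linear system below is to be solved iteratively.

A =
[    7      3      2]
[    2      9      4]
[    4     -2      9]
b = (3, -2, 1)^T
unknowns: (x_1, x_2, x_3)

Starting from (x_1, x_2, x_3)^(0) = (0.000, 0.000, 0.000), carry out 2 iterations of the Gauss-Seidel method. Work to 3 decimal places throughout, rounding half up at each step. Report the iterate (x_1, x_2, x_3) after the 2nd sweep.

(0.608, -0.291, -0.224)

Iteration 1:
  x_1 = (3 - (3)·0.000 - (2)·0.000) / (7) = 0.429
  x_2 = (-2 - (2)·0.429 - (4)·0.000) / (9) = -0.318
  x_3 = (1 - (4)·0.429 - (-2)·-0.318) / (9) = -0.150
Iteration 2:
  x_1 = (3 - (3)·-0.318 - (2)·-0.150) / (7) = 0.608
  x_2 = (-2 - (2)·0.608 - (4)·-0.150) / (9) = -0.291
  x_3 = (1 - (4)·0.608 - (-2)·-0.291) / (9) = -0.224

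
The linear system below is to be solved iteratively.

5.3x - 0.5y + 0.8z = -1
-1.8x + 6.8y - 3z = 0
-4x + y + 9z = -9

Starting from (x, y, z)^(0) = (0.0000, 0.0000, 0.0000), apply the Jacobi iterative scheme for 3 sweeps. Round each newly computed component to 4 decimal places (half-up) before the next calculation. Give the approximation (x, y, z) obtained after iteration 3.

Iteration 1:
  x = (-1 - (-0.5)·0.0000 - (0.8)·0.0000) / (5.3) = -0.1887
  y = (0 - (-1.8)·0.0000 - (-3)·0.0000) / (6.8) = 0.0000
  z = (-9 - (-4)·0.0000 - (1)·0.0000) / (9) = -1.0000
Iteration 2:
  x = (-1 - (-0.5)·0.0000 - (0.8)·-1.0000) / (5.3) = -0.0377
  y = (0 - (-1.8)·-0.1887 - (-3)·-1.0000) / (6.8) = -0.4911
  z = (-9 - (-4)·-0.1887 - (1)·0.0000) / (9) = -1.0839
Iteration 3:
  x = (-1 - (-0.5)·-0.4911 - (0.8)·-1.0839) / (5.3) = -0.0714
  y = (0 - (-1.8)·-0.0377 - (-3)·-1.0839) / (6.8) = -0.4882
  z = (-9 - (-4)·-0.0377 - (1)·-0.4911) / (9) = -0.9622

(-0.0714, -0.4882, -0.9622)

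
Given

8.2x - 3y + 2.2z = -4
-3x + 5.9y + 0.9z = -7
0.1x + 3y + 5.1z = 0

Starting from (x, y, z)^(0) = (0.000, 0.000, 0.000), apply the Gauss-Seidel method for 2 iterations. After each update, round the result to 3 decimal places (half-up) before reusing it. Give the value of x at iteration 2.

Iteration 1:
  x = (-4 - (-3)·0.000 - (2.2)·0.000) / (8.2) = -0.488
  y = (-7 - (-3)·-0.488 - (0.9)·0.000) / (5.9) = -1.435
  z = (0 - (0.1)·-0.488 - (3)·-1.435) / (5.1) = 0.854
Iteration 2:
  x = (-4 - (-3)·-1.435 - (2.2)·0.854) / (8.2) = -1.242
  y = (-7 - (-3)·-1.242 - (0.9)·0.854) / (5.9) = -1.948
  z = (0 - (0.1)·-1.242 - (3)·-1.948) / (5.1) = 1.170

-1.242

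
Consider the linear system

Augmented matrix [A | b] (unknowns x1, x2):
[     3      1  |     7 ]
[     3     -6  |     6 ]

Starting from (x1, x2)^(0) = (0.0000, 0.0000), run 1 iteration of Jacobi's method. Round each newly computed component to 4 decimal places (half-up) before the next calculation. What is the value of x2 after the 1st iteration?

Iteration 1:
  x1 = (7 - (1)·0.0000) / (3) = 2.3333
  x2 = (6 - (3)·0.0000) / (-6) = -1.0000

-1.0000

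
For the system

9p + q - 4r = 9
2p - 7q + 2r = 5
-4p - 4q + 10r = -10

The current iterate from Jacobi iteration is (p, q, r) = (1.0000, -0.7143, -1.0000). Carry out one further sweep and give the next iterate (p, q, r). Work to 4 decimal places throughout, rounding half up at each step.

(0.6349, -0.7143, -0.8857)

One sweep:
  p = (9 - (1)·-0.7143 - (-4)·-1.0000) / (9) = 0.6349
  q = (5 - (2)·1.0000 - (2)·-1.0000) / (-7) = -0.7143
  r = (-10 - (-4)·1.0000 - (-4)·-0.7143) / (10) = -0.8857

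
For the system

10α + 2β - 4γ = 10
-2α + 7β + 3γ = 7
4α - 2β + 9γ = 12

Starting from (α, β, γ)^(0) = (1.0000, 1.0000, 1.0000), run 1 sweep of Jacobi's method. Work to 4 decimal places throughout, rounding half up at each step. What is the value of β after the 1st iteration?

0.8571

Iteration 1:
  α = (10 - (2)·1.0000 - (-4)·1.0000) / (10) = 1.2000
  β = (7 - (-2)·1.0000 - (3)·1.0000) / (7) = 0.8571
  γ = (12 - (4)·1.0000 - (-2)·1.0000) / (9) = 1.1111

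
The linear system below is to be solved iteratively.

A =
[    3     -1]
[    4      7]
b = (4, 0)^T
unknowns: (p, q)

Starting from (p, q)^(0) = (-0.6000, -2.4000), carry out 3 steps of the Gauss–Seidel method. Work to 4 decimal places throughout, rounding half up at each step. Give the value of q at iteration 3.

Iteration 1:
  p = (4 - (-1)·-2.4000) / (3) = 0.5333
  q = (0 - (4)·0.5333) / (7) = -0.3047
Iteration 2:
  p = (4 - (-1)·-0.3047) / (3) = 1.2318
  q = (0 - (4)·1.2318) / (7) = -0.7039
Iteration 3:
  p = (4 - (-1)·-0.7039) / (3) = 1.0987
  q = (0 - (4)·1.0987) / (7) = -0.6278

-0.6278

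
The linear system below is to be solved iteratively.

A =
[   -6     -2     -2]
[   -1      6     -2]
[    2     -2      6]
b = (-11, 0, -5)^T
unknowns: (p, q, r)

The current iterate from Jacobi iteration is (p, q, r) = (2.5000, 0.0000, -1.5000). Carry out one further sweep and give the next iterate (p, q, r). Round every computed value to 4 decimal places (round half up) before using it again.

(2.3333, -0.0833, -1.6667)

One sweep:
  p = (-11 - (-2)·0.0000 - (-2)·-1.5000) / (-6) = 2.3333
  q = (0 - (-1)·2.5000 - (-2)·-1.5000) / (6) = -0.0833
  r = (-5 - (2)·2.5000 - (-2)·0.0000) / (6) = -1.6667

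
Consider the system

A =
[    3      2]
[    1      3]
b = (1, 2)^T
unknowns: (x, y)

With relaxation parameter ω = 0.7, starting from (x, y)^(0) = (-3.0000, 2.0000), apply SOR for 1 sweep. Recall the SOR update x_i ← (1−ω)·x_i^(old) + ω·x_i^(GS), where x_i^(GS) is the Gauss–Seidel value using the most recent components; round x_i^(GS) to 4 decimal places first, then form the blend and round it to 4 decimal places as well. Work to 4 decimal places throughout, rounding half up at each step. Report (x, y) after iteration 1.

(-1.6000, 1.4400)

Iteration 1:
  x: GS value = (1 - (2)·2.0000) / (3) = -1.0000;  x ← (1−ω)·-3.0000 + ω·-1.0000 = -1.6000
  y: GS value = (2 - (1)·-1.6000) / (3) = 1.2000;  y ← (1−ω)·2.0000 + ω·1.2000 = 1.4400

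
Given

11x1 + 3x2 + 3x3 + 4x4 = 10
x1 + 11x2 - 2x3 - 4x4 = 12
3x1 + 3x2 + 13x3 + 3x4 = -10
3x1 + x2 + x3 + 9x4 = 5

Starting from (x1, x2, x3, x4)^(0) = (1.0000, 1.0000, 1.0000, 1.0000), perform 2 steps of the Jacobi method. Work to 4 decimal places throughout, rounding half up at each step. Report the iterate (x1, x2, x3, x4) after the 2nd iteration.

(0.8862, 0.8252, -1.1259, 0.5462)

Iteration 1:
  x1 = (10 - (3)·1.0000 - (3)·1.0000 - (4)·1.0000) / (11) = 0.0000
  x2 = (12 - (1)·1.0000 - (-2)·1.0000 - (-4)·1.0000) / (11) = 1.5455
  x3 = (-10 - (3)·1.0000 - (3)·1.0000 - (3)·1.0000) / (13) = -1.4615
  x4 = (5 - (3)·1.0000 - (1)·1.0000 - (1)·1.0000) / (9) = 0.0000
Iteration 2:
  x1 = (10 - (3)·1.5455 - (3)·-1.4615 - (4)·0.0000) / (11) = 0.8862
  x2 = (12 - (1)·0.0000 - (-2)·-1.4615 - (-4)·0.0000) / (11) = 0.8252
  x3 = (-10 - (3)·0.0000 - (3)·1.5455 - (3)·0.0000) / (13) = -1.1259
  x4 = (5 - (3)·0.0000 - (1)·1.5455 - (1)·-1.4615) / (9) = 0.5462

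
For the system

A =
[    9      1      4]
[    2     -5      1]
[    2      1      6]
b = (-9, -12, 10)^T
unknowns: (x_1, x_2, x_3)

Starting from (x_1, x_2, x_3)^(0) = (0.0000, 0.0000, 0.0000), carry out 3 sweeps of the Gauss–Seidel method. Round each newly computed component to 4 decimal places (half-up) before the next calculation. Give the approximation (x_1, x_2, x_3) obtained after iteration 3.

(-2.1037, 1.9578, 2.0416)

Iteration 1:
  x_1 = (-9 - (1)·0.0000 - (4)·0.0000) / (9) = -1.0000
  x_2 = (-12 - (2)·-1.0000 - (1)·0.0000) / (-5) = 2.0000
  x_3 = (10 - (2)·-1.0000 - (1)·2.0000) / (6) = 1.6667
Iteration 2:
  x_1 = (-9 - (1)·2.0000 - (4)·1.6667) / (9) = -1.9630
  x_2 = (-12 - (2)·-1.9630 - (1)·1.6667) / (-5) = 1.9481
  x_3 = (10 - (2)·-1.9630 - (1)·1.9481) / (6) = 1.9963
Iteration 3:
  x_1 = (-9 - (1)·1.9481 - (4)·1.9963) / (9) = -2.1037
  x_2 = (-12 - (2)·-2.1037 - (1)·1.9963) / (-5) = 1.9578
  x_3 = (10 - (2)·-2.1037 - (1)·1.9578) / (6) = 2.0416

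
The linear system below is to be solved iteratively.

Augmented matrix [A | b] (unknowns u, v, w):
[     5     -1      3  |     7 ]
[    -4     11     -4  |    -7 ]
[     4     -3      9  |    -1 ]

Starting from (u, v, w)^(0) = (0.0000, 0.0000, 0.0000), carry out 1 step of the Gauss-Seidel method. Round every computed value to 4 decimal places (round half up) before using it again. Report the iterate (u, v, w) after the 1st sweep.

(1.4000, -0.1273, -0.7758)

Iteration 1:
  u = (7 - (-1)·0.0000 - (3)·0.0000) / (5) = 1.4000
  v = (-7 - (-4)·1.4000 - (-4)·0.0000) / (11) = -0.1273
  w = (-1 - (4)·1.4000 - (-3)·-0.1273) / (9) = -0.7758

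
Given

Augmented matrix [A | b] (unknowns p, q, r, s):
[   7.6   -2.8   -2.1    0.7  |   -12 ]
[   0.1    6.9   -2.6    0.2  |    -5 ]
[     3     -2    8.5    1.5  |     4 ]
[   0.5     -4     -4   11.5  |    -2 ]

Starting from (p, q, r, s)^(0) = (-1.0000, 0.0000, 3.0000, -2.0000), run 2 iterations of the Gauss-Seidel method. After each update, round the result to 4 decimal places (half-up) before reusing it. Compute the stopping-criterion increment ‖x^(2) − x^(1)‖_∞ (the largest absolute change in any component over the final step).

0.7647

Iteration 1:
  p = (-12 - (-2.8)·0.0000 - (-2.1)·3.0000 - (0.7)·-2.0000) / (7.6) = -0.5658
  q = (-5 - (0.1)·-0.5658 - (-2.6)·3.0000 - (0.2)·-2.0000) / (6.9) = 0.4720
  r = (4 - (3)·-0.5658 - (-2)·0.4720 - (1.5)·-2.0000) / (8.5) = 1.1343
  s = (-2 - (0.5)·-0.5658 - (-4)·0.4720 - (-4)·1.1343) / (11.5) = 0.4094
Iteration 2:
  p = (-12 - (-2.8)·0.4720 - (-2.1)·1.1343 - (0.7)·0.4094) / (7.6) = -1.1293
  q = (-5 - (0.1)·-1.1293 - (-2.6)·1.1343 - (0.2)·0.4094) / (6.9) = -0.2927
  r = (4 - (3)·-1.1293 - (-2)·-0.2927 - (1.5)·0.4094) / (8.5) = 0.7280
  s = (-2 - (0.5)·-1.1293 - (-4)·-0.2927 - (-4)·0.7280) / (11.5) = 0.0266
Change: (-0.5635, -0.7647, -0.4063, -0.3828) → max |·| = 0.7647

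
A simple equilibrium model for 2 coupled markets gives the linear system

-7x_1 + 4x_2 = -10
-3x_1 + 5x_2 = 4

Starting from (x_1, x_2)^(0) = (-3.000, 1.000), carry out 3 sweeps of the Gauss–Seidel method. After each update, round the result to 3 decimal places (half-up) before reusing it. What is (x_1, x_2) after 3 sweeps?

(2.767, 2.460)

Iteration 1:
  x_1 = (-10 - (4)·1.000) / (-7) = 2.000
  x_2 = (4 - (-3)·2.000) / (5) = 2.000
Iteration 2:
  x_1 = (-10 - (4)·2.000) / (-7) = 2.571
  x_2 = (4 - (-3)·2.571) / (5) = 2.343
Iteration 3:
  x_1 = (-10 - (4)·2.343) / (-7) = 2.767
  x_2 = (4 - (-3)·2.767) / (5) = 2.460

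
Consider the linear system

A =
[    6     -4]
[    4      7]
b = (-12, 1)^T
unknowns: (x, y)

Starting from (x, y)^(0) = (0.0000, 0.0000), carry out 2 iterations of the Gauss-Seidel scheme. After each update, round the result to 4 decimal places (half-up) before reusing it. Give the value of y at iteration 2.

Iteration 1:
  x = (-12 - (-4)·0.0000) / (6) = -2.0000
  y = (1 - (4)·-2.0000) / (7) = 1.2857
Iteration 2:
  x = (-12 - (-4)·1.2857) / (6) = -1.1429
  y = (1 - (4)·-1.1429) / (7) = 0.7959

0.7959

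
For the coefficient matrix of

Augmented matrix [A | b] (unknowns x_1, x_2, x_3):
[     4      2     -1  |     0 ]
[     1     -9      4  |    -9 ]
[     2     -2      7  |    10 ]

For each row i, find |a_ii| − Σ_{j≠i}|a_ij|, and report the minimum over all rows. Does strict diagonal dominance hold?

1

row 1: |4| − (2+1) = 1
row 2: |-9| − (1+4) = 4
row 3: |7| − (2+2) = 3
minimum over rows = 1 → strictly diagonally dominant (convergence guaranteed)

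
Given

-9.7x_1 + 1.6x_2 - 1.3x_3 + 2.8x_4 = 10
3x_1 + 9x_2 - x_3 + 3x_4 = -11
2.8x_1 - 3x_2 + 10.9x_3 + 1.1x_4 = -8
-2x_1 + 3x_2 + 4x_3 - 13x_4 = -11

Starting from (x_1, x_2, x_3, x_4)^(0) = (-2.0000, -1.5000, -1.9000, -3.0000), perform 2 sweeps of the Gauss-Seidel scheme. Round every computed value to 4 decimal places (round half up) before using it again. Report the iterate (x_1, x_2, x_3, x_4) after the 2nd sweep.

Iteration 1:
  x_1 = (10 - (1.6)·-1.5000 - (-1.3)·-1.9000 - (2.8)·-3.0000) / (-9.7) = -1.8897
  x_2 = (-11 - (3)·-1.8897 - (-1)·-1.9000 - (3)·-3.0000) / (9) = 0.1966
  x_3 = (-8 - (2.8)·-1.8897 - (-3)·0.1966 - (1.1)·-3.0000) / (10.9) = 0.1083
  x_4 = (-11 - (-2)·-1.8897 - (3)·0.1966 - (4)·0.1083) / (-13) = 1.2156
Iteration 2:
  x_1 = (10 - (1.6)·0.1966 - (-1.3)·0.1083 - (2.8)·1.2156) / (-9.7) = -0.6621
  x_2 = (-11 - (3)·-0.6621 - (-1)·0.1083 - (3)·1.2156) / (9) = -1.3947
  x_3 = (-8 - (2.8)·-0.6621 - (-3)·-1.3947 - (1.1)·1.2156) / (10.9) = -1.0704
  x_4 = (-11 - (-2)·-0.6621 - (3)·-1.3947 - (4)·-1.0704) / (-13) = 0.2968

(-0.6621, -1.3947, -1.0704, 0.2968)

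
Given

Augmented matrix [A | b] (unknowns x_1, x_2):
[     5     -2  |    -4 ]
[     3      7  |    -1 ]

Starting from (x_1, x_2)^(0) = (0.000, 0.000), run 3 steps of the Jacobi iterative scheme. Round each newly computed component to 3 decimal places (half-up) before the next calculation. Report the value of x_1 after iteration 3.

-0.720

Iteration 1:
  x_1 = (-4 - (-2)·0.000) / (5) = -0.800
  x_2 = (-1 - (3)·0.000) / (7) = -0.143
Iteration 2:
  x_1 = (-4 - (-2)·-0.143) / (5) = -0.857
  x_2 = (-1 - (3)·-0.800) / (7) = 0.200
Iteration 3:
  x_1 = (-4 - (-2)·0.200) / (5) = -0.720
  x_2 = (-1 - (3)·-0.857) / (7) = 0.224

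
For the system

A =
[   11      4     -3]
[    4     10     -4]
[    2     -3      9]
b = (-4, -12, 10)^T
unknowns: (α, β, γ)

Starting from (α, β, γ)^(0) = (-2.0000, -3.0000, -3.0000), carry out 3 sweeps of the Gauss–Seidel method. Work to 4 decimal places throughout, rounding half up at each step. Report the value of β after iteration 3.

-1.0842

Iteration 1:
  α = (-4 - (4)·-3.0000 - (-3)·-3.0000) / (11) = -0.0909
  β = (-12 - (4)·-0.0909 - (-4)·-3.0000) / (10) = -2.3636
  γ = (10 - (2)·-0.0909 - (-3)·-2.3636) / (9) = 0.3434
Iteration 2:
  α = (-4 - (4)·-2.3636 - (-3)·0.3434) / (11) = 0.5895
  β = (-12 - (4)·0.5895 - (-4)·0.3434) / (10) = -1.2984
  γ = (10 - (2)·0.5895 - (-3)·-1.2984) / (9) = 0.5473
Iteration 3:
  α = (-4 - (4)·-1.2984 - (-3)·0.5473) / (11) = 0.2578
  β = (-12 - (4)·0.2578 - (-4)·0.5473) / (10) = -1.0842
  γ = (10 - (2)·0.2578 - (-3)·-1.0842) / (9) = 0.6924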